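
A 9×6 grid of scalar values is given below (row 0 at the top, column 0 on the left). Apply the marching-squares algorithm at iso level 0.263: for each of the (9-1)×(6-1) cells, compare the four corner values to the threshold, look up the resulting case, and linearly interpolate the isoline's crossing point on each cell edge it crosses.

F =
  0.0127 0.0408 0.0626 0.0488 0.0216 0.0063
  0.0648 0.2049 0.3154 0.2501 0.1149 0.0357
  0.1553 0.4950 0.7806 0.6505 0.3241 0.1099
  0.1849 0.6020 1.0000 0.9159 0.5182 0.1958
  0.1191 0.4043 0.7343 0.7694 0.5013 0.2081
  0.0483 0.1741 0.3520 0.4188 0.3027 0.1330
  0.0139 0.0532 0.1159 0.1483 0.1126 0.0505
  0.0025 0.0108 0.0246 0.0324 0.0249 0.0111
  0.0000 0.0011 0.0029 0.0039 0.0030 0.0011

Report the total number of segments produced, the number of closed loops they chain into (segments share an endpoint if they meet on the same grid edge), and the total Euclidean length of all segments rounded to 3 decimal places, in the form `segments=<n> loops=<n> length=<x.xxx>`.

cell (0,1): code 0100 → (0.793,2.000)–(1.000,1.526)
cell (0,2): code 1000 → (1.000,2.802)–(0.793,2.000)
cell (1,0): code 0100 → (1.200,1.000)–(2.000,0.317)
cell (1,1): code 1110 → (1.000,1.526)–(1.200,1.000)
cell (1,2): code 1101 → (1.032,3.000)–(1.000,2.802)
cell (1,3): code 1100 → (1.708,4.000)–(1.032,3.000)
cell (1,4): code 1000 → (2.000,4.285)–(1.708,4.000)
cell (2,0): code 0110 → (2.000,0.317)–(3.000,0.187)
cell (2,4): code 1001 → (3.000,4.792)–(2.000,4.285)
cell (3,0): code 0110 → (3.000,0.187)–(4.000,0.505)
cell (3,4): code 1001 → (4.000,4.813)–(3.000,4.792)
cell (4,0): code 0010 → (4.000,0.505)–(4.614,1.000)
cell (4,1): code 0111 → (4.614,1.000)–(5.000,1.500)
cell (4,4): code 1001 → (5.000,4.234)–(4.000,4.813)
cell (5,1): code 0010 → (5.000,1.500)–(5.377,2.000)
cell (5,2): code 0011 → (5.377,2.000)–(5.576,3.000)
cell (5,3): code 0011 → (5.576,3.000)–(5.209,4.000)
cell (5,4): code 0001 → (5.209,4.000)–(5.000,4.234)
total: 18 segments, chained into 1 closed loop(s), length Σ = 14.555221

segments=18 loops=1 length=14.555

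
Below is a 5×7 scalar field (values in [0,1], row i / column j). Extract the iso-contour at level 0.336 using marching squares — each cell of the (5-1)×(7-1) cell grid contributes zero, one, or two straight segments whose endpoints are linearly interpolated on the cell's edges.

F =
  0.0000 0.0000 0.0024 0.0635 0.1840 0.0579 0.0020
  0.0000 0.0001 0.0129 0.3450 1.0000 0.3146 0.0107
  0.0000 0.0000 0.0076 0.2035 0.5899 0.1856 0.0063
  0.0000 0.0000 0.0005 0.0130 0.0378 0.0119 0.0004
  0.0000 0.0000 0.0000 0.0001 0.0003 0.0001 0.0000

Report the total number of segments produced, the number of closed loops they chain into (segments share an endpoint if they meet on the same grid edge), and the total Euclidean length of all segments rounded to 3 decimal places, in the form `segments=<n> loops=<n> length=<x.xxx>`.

cell (0,2): code 0100 → (0.968,3.000)–(1.000,2.973)
cell (0,3): code 1100 → (0.186,4.000)–(0.968,3.000)
cell (0,4): code 1000 → (1.000,4.969)–(0.186,4.000)
cell (1,2): code 0010 → (1.000,2.973)–(1.064,3.000)
cell (1,3): code 0111 → (1.064,3.000)–(2.000,3.343)
cell (1,4): code 1001 → (2.000,4.628)–(1.000,4.969)
cell (2,3): code 0010 → (2.000,3.343)–(2.460,4.000)
cell (2,4): code 0001 → (2.460,4.000)–(2.000,4.628)
total: 8 segments, chained into 1 closed loop(s), length Σ = 6.279626

segments=8 loops=1 length=6.280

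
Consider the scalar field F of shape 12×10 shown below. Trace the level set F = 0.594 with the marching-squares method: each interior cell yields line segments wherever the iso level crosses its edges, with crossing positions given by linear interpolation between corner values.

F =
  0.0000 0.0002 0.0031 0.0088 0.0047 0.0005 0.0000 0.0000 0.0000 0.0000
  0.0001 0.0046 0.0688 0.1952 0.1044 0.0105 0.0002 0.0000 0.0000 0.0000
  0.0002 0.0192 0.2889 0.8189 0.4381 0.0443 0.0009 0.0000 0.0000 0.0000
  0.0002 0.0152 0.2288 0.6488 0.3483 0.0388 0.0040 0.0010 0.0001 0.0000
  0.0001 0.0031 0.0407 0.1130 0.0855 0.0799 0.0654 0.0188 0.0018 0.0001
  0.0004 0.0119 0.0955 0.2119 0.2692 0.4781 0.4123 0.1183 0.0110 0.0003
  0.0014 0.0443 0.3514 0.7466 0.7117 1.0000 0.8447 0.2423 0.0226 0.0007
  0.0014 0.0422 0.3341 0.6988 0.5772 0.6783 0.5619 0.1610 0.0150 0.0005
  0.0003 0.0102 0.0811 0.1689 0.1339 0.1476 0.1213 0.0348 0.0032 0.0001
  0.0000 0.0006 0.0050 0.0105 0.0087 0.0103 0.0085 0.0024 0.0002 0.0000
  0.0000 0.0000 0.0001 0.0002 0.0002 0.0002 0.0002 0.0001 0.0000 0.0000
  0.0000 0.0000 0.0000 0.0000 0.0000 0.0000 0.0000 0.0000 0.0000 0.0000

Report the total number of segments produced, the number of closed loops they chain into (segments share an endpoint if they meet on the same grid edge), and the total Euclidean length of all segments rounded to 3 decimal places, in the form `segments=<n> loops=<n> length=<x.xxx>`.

cell (1,2): code 0100 → (1.639,3.000)–(2.000,2.576)
cell (1,3): code 1000 → (2.000,3.591)–(1.639,3.000)
cell (2,2): code 0110 → (2.000,2.576)–(3.000,2.870)
cell (2,3): code 1001 → (3.000,3.182)–(2.000,3.591)
cell (3,2): code 0010 → (3.000,2.870)–(3.102,3.000)
cell (3,3): code 0001 → (3.102,3.000)–(3.000,3.182)
cell (5,2): code 0100 → (5.715,3.000)–(6.000,2.614)
cell (5,3): code 1100 → (5.734,4.000)–(5.715,3.000)
cell (5,4): code 1100 → (5.222,5.000)–(5.734,4.000)
cell (5,5): code 1100 → (5.420,6.000)–(5.222,5.000)
cell (5,6): code 1000 → (6.000,6.416)–(5.420,6.000)
cell (6,2): code 0110 → (6.000,2.614)–(7.000,2.713)
cell (6,3): code 1011 → (7.000,3.862)–(6.875,4.000)
cell (6,4): code 0111 → (6.875,4.000)–(7.000,4.166)
cell (6,5): code 1011 → (7.000,5.724)–(6.886,6.000)
cell (6,6): code 0001 → (6.886,6.000)–(6.000,6.416)
cell (7,2): code 0010 → (7.000,2.713)–(7.198,3.000)
cell (7,3): code 0001 → (7.198,3.000)–(7.000,3.862)
cell (7,4): code 0010 → (7.000,4.166)–(7.159,5.000)
cell (7,5): code 0001 → (7.159,5.000)–(7.000,5.724)
total: 20 segments, chained into 2 closed loop(s), length Σ = 13.582888

segments=20 loops=2 length=13.583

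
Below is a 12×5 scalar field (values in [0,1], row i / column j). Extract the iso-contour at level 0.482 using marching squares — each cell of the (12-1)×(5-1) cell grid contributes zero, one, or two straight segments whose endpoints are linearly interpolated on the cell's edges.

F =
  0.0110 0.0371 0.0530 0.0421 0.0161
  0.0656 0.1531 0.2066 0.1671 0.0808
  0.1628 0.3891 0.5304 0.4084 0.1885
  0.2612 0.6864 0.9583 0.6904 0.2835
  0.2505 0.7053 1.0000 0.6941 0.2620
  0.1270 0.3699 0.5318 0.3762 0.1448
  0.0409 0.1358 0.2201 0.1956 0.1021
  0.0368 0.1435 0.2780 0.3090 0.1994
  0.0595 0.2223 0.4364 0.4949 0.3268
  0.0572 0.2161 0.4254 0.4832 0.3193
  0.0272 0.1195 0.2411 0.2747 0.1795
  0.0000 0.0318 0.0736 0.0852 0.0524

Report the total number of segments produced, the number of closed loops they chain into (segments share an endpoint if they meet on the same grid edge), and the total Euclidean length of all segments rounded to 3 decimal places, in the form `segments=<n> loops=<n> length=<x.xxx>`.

cell (1,1): code 0100 → (1.851,2.000)–(2.000,1.657)
cell (1,2): code 1000 → (2.000,2.397)–(1.851,2.000)
cell (2,0): code 0100 → (2.312,1.000)–(3.000,0.519)
cell (2,1): code 1110 → (2.000,1.657)–(2.312,1.000)
cell (2,2): code 1101 → (2.261,3.000)–(2.000,2.397)
cell (2,3): code 1000 → (3.000,3.512)–(2.261,3.000)
cell (3,0): code 0110 → (3.000,0.519)–(4.000,0.509)
cell (3,3): code 1001 → (4.000,3.491)–(3.000,3.512)
cell (4,0): code 0010 → (4.000,0.509)–(4.666,1.000)
cell (4,1): code 0111 → (4.666,1.000)–(5.000,1.692)
cell (4,2): code 1011 → (5.000,2.320)–(4.667,3.000)
cell (4,3): code 0001 → (4.667,3.000)–(4.000,3.491)
cell (5,1): code 0010 → (5.000,1.692)–(5.160,2.000)
cell (5,2): code 0001 → (5.160,2.000)–(5.000,2.320)
cell (7,2): code 0100 → (7.931,3.000)–(8.000,2.779)
cell (7,3): code 1000 → (8.000,3.077)–(7.931,3.000)
cell (8,2): code 0110 → (8.000,2.779)–(9.000,2.979)
cell (8,3): code 1001 → (9.000,3.007)–(8.000,3.077)
cell (9,2): code 0010 → (9.000,2.979)–(9.006,3.000)
cell (9,3): code 0001 → (9.006,3.000)–(9.000,3.007)
total: 20 segments, chained into 2 closed loop(s), length Σ = 12.194660

segments=20 loops=2 length=12.195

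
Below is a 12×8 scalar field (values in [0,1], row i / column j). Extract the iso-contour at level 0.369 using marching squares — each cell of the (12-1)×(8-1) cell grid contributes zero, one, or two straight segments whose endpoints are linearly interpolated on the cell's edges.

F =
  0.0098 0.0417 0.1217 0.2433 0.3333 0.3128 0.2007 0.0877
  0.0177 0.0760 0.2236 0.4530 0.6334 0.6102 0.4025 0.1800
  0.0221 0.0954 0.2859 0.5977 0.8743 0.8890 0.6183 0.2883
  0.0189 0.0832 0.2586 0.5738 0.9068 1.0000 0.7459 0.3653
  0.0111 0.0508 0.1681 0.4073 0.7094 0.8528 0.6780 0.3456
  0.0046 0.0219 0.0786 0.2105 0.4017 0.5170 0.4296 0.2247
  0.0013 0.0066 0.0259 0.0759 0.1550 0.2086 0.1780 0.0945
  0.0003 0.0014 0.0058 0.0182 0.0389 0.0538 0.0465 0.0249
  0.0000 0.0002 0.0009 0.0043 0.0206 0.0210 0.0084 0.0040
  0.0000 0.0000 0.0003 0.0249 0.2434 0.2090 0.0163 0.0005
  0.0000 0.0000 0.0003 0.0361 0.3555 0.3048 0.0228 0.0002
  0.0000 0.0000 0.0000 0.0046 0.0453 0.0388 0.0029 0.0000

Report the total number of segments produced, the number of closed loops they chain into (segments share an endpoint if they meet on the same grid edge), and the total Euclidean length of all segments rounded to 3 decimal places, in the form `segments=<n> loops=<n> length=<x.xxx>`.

segments=18 loops=1 length=15.725

cell (0,2): code 0100 → (0.599,3.000)–(1.000,2.634)
cell (0,3): code 1100 → (0.119,4.000)–(0.599,3.000)
cell (0,4): code 1100 → (0.189,5.000)–(0.119,4.000)
cell (0,5): code 1100 → (0.834,6.000)–(0.189,5.000)
cell (0,6): code 1000 → (1.000,6.151)–(0.834,6.000)
cell (1,2): code 0110 → (1.000,2.634)–(2.000,2.267)
cell (1,6): code 1001 → (2.000,6.755)–(1.000,6.151)
cell (2,2): code 0110 → (2.000,2.267)–(3.000,2.350)
cell (2,6): code 1001 → (3.000,6.990)–(2.000,6.755)
cell (3,2): code 0110 → (3.000,2.350)–(4.000,2.840)
cell (3,6): code 1001 → (4.000,6.930)–(3.000,6.990)
cell (4,2): code 0010 → (4.000,2.840)–(4.195,3.000)
cell (4,3): code 0111 → (4.195,3.000)–(5.000,3.829)
cell (4,6): code 1001 → (5.000,6.296)–(4.000,6.930)
cell (5,3): code 0010 → (5.000,3.829)–(5.133,4.000)
cell (5,4): code 0011 → (5.133,4.000)–(5.480,5.000)
cell (5,5): code 0011 → (5.480,5.000)–(5.241,6.000)
cell (5,6): code 0001 → (5.241,6.000)–(5.000,6.296)
total: 18 segments, chained into 1 closed loop(s), length Σ = 15.725054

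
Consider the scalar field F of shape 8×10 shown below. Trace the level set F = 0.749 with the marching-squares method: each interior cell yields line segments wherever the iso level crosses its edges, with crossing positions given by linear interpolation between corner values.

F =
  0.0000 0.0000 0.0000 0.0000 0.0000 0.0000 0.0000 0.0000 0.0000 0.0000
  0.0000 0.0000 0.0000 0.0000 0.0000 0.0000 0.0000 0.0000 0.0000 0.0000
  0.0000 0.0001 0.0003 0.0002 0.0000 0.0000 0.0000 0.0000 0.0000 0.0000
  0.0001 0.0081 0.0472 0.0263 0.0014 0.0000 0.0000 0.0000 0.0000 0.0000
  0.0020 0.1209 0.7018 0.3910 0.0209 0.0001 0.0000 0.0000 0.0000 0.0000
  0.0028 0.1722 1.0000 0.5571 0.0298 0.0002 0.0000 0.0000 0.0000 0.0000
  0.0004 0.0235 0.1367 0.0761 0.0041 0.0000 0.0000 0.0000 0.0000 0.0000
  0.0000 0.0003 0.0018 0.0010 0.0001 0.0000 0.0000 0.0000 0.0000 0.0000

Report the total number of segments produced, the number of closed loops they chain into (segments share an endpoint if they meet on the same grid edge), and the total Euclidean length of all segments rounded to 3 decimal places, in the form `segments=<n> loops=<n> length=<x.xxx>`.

cell (4,1): code 0100 → (4.158,2.000)–(5.000,1.697)
cell (4,2): code 1000 → (5.000,2.567)–(4.158,2.000)
cell (5,1): code 0010 → (5.000,1.697)–(5.291,2.000)
cell (5,2): code 0001 → (5.291,2.000)–(5.000,2.567)
total: 4 segments, chained into 1 closed loop(s), length Σ = 2.966419

segments=4 loops=1 length=2.966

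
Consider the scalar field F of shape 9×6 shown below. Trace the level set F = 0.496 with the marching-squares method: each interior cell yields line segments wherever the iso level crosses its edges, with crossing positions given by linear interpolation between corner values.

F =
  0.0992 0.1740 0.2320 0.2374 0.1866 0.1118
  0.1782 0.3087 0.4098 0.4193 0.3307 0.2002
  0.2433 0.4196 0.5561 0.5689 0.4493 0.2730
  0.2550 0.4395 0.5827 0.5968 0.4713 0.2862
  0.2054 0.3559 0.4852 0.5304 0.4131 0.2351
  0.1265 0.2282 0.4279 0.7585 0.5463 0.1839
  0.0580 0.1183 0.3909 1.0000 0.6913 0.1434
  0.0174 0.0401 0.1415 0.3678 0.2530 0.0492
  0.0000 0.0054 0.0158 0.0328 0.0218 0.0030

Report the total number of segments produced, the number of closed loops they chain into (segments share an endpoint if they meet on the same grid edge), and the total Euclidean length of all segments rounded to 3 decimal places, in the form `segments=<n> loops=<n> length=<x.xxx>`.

segments=16 loops=1 length=14.027

cell (1,1): code 0100 → (1.589,2.000)–(2.000,1.560)
cell (1,2): code 1100 → (1.513,3.000)–(1.589,2.000)
cell (1,3): code 1000 → (2.000,3.610)–(1.513,3.000)
cell (2,1): code 0110 → (2.000,1.560)–(3.000,1.395)
cell (2,3): code 1001 → (3.000,3.803)–(2.000,3.610)
cell (3,1): code 0010 → (3.000,1.395)–(3.889,2.000)
cell (3,2): code 0111 → (3.889,2.000)–(4.000,2.239)
cell (3,3): code 1001 → (4.000,3.293)–(3.000,3.803)
cell (4,2): code 0110 → (4.000,2.239)–(5.000,2.206)
cell (4,3): code 1101 → (4.622,4.000)–(4.000,3.293)
cell (4,4): code 1000 → (5.000,4.139)–(4.622,4.000)
cell (5,2): code 0110 → (5.000,2.206)–(6.000,2.173)
cell (5,4): code 1001 → (6.000,4.356)–(5.000,4.139)
cell (6,2): code 0010 → (6.000,2.173)–(6.797,3.000)
cell (6,3): code 0011 → (6.797,3.000)–(6.446,4.000)
cell (6,4): code 0001 → (6.446,4.000)–(6.000,4.356)
total: 16 segments, chained into 1 closed loop(s), length Σ = 14.027452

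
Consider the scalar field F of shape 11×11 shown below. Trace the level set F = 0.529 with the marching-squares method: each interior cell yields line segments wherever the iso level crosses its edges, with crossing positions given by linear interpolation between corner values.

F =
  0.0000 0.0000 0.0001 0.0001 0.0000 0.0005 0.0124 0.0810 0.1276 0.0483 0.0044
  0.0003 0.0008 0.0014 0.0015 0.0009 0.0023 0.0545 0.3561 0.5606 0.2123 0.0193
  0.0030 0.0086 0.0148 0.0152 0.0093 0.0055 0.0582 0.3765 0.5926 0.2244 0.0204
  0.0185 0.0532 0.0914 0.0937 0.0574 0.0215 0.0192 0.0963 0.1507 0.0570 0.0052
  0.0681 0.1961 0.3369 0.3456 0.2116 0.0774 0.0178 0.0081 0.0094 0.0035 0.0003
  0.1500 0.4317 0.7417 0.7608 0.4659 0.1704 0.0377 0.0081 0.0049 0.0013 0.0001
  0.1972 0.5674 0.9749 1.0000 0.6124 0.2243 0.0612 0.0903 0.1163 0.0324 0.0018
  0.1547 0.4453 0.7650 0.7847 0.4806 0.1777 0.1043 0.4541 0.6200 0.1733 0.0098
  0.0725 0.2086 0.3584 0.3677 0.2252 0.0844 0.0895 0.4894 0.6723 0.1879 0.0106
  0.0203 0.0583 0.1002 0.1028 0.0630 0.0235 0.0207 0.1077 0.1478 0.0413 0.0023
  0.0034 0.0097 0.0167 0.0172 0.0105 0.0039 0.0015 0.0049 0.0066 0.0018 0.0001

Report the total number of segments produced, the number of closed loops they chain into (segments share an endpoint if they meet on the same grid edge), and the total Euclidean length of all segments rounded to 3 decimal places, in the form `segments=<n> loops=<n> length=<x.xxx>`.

cell (0,7): code 0100 → (0.927,8.000)–(1.000,7.845)
cell (0,8): code 1000 → (1.000,8.091)–(0.927,8.000)
cell (1,7): code 0110 → (1.000,7.845)–(2.000,7.706)
cell (1,8): code 1001 → (2.000,8.173)–(1.000,8.091)
cell (2,7): code 0010 → (2.000,7.706)–(2.144,8.000)
cell (2,8): code 0001 → (2.144,8.000)–(2.000,8.173)
cell (4,1): code 0100 → (4.475,2.000)–(5.000,1.314)
cell (4,2): code 1100 → (4.442,3.000)–(4.475,2.000)
cell (4,3): code 1000 → (5.000,3.786)–(4.442,3.000)
cell (5,0): code 0100 → (5.717,1.000)–(6.000,0.896)
cell (5,1): code 1110 → (5.000,1.314)–(5.717,1.000)
cell (5,3): code 1101 → (5.431,4.000)–(5.000,3.786)
cell (5,4): code 1000 → (6.000,4.215)–(5.431,4.000)
cell (6,0): code 0010 → (6.000,0.896)–(6.314,1.000)
cell (6,1): code 0111 → (6.314,1.000)–(7.000,1.262)
cell (6,3): code 1011 → (7.000,3.841)–(6.633,4.000)
cell (6,4): code 0001 → (6.633,4.000)–(6.000,4.215)
cell (6,7): code 0100 → (6.819,8.000)–(7.000,7.451)
cell (6,8): code 1000 → (7.000,8.204)–(6.819,8.000)
cell (7,1): code 0010 → (7.000,1.262)–(7.580,2.000)
cell (7,2): code 0011 → (7.580,2.000)–(7.613,3.000)
cell (7,3): code 0001 → (7.613,3.000)–(7.000,3.841)
cell (7,7): code 0110 → (7.000,7.451)–(8.000,7.217)
cell (7,8): code 1001 → (8.000,8.296)–(7.000,8.204)
cell (8,7): code 0010 → (8.000,7.217)–(8.273,8.000)
cell (8,8): code 0001 → (8.273,8.000)–(8.000,8.296)
total: 26 segments, chained into 3 closed loop(s), length Σ = 17.082694

segments=26 loops=3 length=17.083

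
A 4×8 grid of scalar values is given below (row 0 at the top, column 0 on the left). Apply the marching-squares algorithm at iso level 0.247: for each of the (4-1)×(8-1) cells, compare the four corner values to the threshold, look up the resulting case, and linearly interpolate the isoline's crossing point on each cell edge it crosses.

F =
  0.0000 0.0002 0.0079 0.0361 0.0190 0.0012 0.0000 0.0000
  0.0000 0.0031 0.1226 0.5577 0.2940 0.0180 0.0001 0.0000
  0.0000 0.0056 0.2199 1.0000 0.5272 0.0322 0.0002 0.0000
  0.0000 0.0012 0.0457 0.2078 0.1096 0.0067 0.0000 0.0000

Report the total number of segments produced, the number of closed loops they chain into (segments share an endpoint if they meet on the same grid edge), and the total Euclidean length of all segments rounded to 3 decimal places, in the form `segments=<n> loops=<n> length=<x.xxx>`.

segments=8 loops=1 length=7.635

cell (0,2): code 0100 → (0.404,3.000)–(1.000,2.286)
cell (0,3): code 1100 → (0.829,4.000)–(0.404,3.000)
cell (0,4): code 1000 → (1.000,4.170)–(0.829,4.000)
cell (1,2): code 0110 → (1.000,2.286)–(2.000,2.035)
cell (1,4): code 1001 → (2.000,4.566)–(1.000,4.170)
cell (2,2): code 0010 → (2.000,2.035)–(2.951,3.000)
cell (2,3): code 0011 → (2.951,3.000)–(2.671,4.000)
cell (2,4): code 0001 → (2.671,4.000)–(2.000,4.566)
total: 8 segments, chained into 1 closed loop(s), length Σ = 7.635076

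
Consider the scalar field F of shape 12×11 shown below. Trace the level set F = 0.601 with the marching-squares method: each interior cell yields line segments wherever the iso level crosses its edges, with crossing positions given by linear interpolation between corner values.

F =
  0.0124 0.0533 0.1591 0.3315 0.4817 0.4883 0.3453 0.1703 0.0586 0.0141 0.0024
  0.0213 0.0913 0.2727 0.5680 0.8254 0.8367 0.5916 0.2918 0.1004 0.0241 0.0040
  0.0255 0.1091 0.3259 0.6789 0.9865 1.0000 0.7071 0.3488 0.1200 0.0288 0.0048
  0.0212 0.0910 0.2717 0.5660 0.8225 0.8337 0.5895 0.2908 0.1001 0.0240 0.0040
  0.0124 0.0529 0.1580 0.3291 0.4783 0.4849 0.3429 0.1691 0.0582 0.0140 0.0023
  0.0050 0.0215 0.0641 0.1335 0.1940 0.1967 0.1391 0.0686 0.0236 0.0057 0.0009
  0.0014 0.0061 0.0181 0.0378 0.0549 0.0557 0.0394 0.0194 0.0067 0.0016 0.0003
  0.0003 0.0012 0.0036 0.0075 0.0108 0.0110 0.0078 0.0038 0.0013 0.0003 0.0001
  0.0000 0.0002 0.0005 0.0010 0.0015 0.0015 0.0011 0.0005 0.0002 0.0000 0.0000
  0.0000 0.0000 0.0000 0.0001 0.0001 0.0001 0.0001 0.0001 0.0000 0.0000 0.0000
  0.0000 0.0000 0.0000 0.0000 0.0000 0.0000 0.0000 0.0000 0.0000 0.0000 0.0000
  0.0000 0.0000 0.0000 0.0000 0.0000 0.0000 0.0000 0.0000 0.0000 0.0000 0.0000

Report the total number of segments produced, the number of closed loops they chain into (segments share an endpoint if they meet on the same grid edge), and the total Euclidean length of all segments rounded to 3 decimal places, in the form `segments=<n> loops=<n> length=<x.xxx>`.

segments=14 loops=1 length=10.742

cell (0,3): code 0100 → (0.347,4.000)–(1.000,3.128)
cell (0,4): code 1100 → (0.323,5.000)–(0.347,4.000)
cell (0,5): code 1000 → (1.000,5.962)–(0.323,5.000)
cell (1,2): code 0100 → (1.298,3.000)–(2.000,2.779)
cell (1,3): code 1110 → (1.000,3.128)–(1.298,3.000)
cell (1,5): code 1101 → (1.081,6.000)–(1.000,5.962)
cell (1,6): code 1000 → (2.000,6.296)–(1.081,6.000)
cell (2,2): code 0010 → (2.000,2.779)–(2.690,3.000)
cell (2,3): code 0111 → (2.690,3.000)–(3.000,3.136)
cell (2,5): code 1011 → (3.000,5.953)–(2.902,6.000)
cell (2,6): code 0001 → (2.902,6.000)–(2.000,6.296)
cell (3,3): code 0010 → (3.000,3.136)–(3.644,4.000)
cell (3,4): code 0011 → (3.644,4.000)–(3.667,5.000)
cell (3,5): code 0001 → (3.667,5.000)–(3.000,5.953)
total: 14 segments, chained into 1 closed loop(s), length Σ = 10.742357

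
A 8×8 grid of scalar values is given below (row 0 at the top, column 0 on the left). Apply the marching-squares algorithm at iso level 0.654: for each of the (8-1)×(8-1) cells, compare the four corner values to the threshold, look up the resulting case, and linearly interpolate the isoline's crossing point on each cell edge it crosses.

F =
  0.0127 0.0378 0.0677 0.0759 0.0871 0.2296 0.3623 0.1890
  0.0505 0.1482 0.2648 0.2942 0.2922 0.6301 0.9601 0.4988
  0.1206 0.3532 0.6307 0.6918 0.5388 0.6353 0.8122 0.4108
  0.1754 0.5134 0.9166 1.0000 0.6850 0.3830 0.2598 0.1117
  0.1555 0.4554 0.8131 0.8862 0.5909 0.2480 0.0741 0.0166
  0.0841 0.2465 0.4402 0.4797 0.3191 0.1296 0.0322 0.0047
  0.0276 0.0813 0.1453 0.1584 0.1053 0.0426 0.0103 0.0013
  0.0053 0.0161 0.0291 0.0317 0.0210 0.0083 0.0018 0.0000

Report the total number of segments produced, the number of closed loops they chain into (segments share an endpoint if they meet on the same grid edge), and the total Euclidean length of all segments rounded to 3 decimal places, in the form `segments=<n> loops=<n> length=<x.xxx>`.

segments=18 loops=2 length=13.761

cell (0,5): code 0100 → (0.488,6.000)–(1.000,5.072)
cell (0,6): code 1000 → (1.000,6.664)–(0.488,6.000)
cell (1,2): code 0100 → (1.905,3.000)–(2.000,2.381)
cell (1,3): code 1000 → (2.000,3.247)–(1.905,3.000)
cell (1,5): code 0110 → (1.000,5.072)–(2.000,5.106)
cell (1,6): code 1001 → (2.000,6.394)–(1.000,6.664)
cell (2,1): code 0100 → (2.081,2.000)–(3.000,1.349)
cell (2,2): code 1110 → (2.000,2.381)–(2.081,2.000)
cell (2,3): code 1101 → (2.788,4.000)–(2.000,3.247)
cell (2,4): code 1000 → (3.000,4.103)–(2.788,4.000)
cell (2,5): code 0010 → (2.000,5.106)–(2.286,6.000)
cell (2,6): code 0001 → (2.286,6.000)–(2.000,6.394)
cell (3,1): code 0110 → (3.000,1.349)–(4.000,1.555)
cell (3,3): code 1011 → (4.000,3.786)–(3.329,4.000)
cell (3,4): code 0001 → (3.329,4.000)–(3.000,4.103)
cell (4,1): code 0010 → (4.000,1.555)–(4.427,2.000)
cell (4,2): code 0011 → (4.427,2.000)–(4.571,3.000)
cell (4,3): code 0001 → (4.571,3.000)–(4.000,3.786)
total: 18 segments, chained into 2 closed loop(s), length Σ = 13.760690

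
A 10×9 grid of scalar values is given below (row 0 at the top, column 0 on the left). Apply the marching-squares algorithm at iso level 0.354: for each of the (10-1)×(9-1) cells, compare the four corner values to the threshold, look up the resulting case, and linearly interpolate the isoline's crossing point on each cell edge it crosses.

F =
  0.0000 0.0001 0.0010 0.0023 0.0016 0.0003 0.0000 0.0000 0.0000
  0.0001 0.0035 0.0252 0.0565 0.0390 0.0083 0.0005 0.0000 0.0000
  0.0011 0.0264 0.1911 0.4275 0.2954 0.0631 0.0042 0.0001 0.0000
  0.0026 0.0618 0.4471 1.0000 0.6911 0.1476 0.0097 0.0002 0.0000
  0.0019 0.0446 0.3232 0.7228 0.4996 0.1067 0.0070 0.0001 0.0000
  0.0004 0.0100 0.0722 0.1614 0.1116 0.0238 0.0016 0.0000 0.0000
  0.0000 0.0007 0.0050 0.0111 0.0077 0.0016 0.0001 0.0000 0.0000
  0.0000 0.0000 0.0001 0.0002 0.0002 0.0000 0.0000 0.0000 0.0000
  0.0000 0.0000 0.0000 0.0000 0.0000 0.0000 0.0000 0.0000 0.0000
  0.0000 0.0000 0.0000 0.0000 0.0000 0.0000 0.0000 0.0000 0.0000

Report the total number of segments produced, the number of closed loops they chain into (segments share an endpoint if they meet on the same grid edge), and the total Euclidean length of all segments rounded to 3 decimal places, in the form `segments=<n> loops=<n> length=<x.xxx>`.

cell (1,2): code 0100 → (1.802,3.000)–(2.000,2.689)
cell (1,3): code 1000 → (2.000,3.556)–(1.802,3.000)
cell (2,1): code 0100 → (2.636,2.000)–(3.000,1.758)
cell (2,2): code 1110 → (2.000,2.689)–(2.636,2.000)
cell (2,3): code 1101 → (2.148,4.000)–(2.000,3.556)
cell (2,4): code 1000 → (3.000,4.620)–(2.148,4.000)
cell (3,1): code 0010 → (3.000,1.758)–(3.751,2.000)
cell (3,2): code 0111 → (3.751,2.000)–(4.000,2.077)
cell (3,4): code 1001 → (4.000,4.371)–(3.000,4.620)
cell (4,2): code 0010 → (4.000,2.077)–(4.657,3.000)
cell (4,3): code 0011 → (4.657,3.000)–(4.375,4.000)
cell (4,4): code 0001 → (4.375,4.000)–(4.000,4.371)
total: 12 segments, chained into 1 closed loop(s), length Σ = 8.634726

segments=12 loops=1 length=8.635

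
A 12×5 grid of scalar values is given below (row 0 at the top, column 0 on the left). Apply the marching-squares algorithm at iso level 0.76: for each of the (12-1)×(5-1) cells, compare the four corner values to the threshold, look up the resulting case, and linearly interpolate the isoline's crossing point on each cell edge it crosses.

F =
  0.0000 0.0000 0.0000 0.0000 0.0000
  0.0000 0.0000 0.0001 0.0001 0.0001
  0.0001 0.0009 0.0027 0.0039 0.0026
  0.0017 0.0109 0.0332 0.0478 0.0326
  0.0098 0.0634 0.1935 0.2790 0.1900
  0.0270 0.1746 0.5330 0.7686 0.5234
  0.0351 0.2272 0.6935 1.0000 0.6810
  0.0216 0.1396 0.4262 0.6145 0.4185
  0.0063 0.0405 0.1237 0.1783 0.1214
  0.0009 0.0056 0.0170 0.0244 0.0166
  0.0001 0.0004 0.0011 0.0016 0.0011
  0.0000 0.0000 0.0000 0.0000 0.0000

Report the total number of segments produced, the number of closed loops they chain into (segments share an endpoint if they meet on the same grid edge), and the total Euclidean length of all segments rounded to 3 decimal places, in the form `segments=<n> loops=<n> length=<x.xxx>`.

segments=6 loops=1 length=4.535

cell (4,2): code 0100 → (4.982,3.000)–(5.000,2.963)
cell (4,3): code 1000 → (5.000,3.035)–(4.982,3.000)
cell (5,2): code 0110 → (5.000,2.963)–(6.000,2.217)
cell (5,3): code 1001 → (6.000,3.752)–(5.000,3.035)
cell (6,2): code 0010 → (6.000,2.217)–(6.623,3.000)
cell (6,3): code 0001 → (6.623,3.000)–(6.000,3.752)
total: 6 segments, chained into 1 closed loop(s), length Σ = 4.535205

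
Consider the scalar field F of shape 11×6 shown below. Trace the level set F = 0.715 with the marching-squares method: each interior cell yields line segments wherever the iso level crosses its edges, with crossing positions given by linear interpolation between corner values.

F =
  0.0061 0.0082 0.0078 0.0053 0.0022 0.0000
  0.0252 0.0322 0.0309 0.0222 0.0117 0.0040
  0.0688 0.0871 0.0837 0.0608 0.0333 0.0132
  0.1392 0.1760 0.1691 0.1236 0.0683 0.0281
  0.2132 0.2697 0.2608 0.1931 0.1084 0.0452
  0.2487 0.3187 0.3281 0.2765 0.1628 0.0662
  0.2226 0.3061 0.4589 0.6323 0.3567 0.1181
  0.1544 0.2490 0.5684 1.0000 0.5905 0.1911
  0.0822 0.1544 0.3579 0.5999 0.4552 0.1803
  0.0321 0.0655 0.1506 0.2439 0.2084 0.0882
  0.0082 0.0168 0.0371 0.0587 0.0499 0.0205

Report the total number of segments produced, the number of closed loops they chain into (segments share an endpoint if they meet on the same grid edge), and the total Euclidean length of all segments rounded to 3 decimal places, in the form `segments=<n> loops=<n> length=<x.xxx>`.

segments=4 loops=1 length=4.027

cell (6,2): code 0100 → (6.225,3.000)–(7.000,2.340)
cell (6,3): code 1000 → (7.000,3.696)–(6.225,3.000)
cell (7,2): code 0010 → (7.000,2.340)–(7.712,3.000)
cell (7,3): code 0001 → (7.712,3.000)–(7.000,3.696)
total: 4 segments, chained into 1 closed loop(s), length Σ = 4.027125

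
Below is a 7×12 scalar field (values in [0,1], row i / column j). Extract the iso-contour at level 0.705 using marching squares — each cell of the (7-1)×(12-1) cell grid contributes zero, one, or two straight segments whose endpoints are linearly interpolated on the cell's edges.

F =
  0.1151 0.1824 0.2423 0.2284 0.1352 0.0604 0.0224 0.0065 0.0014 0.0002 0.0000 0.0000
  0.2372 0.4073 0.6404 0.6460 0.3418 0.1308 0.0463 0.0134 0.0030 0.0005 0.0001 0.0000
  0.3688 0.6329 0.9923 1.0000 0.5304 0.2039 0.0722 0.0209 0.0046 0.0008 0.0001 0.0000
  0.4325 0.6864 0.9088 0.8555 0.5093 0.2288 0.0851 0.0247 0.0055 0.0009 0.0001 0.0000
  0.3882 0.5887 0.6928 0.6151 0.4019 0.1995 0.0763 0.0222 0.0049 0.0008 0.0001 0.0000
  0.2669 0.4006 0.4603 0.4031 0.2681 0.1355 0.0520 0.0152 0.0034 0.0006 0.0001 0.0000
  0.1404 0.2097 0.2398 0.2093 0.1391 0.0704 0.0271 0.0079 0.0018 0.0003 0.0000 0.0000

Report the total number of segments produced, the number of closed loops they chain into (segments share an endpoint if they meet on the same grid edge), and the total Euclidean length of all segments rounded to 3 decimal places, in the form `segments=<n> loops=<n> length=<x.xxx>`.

segments=8 loops=1 length=8.338

cell (1,1): code 0100 → (1.184,2.000)–(2.000,1.201)
cell (1,2): code 1100 → (1.167,3.000)–(1.184,2.000)
cell (1,3): code 1000 → (2.000,3.628)–(1.167,3.000)
cell (2,1): code 0110 → (2.000,1.201)–(3.000,1.084)
cell (2,3): code 1001 → (3.000,3.435)–(2.000,3.628)
cell (3,1): code 0010 → (3.000,1.084)–(3.944,2.000)
cell (3,2): code 0011 → (3.944,2.000)–(3.626,3.000)
cell (3,3): code 0001 → (3.626,3.000)–(3.000,3.435)
total: 8 segments, chained into 1 closed loop(s), length Σ = 8.338345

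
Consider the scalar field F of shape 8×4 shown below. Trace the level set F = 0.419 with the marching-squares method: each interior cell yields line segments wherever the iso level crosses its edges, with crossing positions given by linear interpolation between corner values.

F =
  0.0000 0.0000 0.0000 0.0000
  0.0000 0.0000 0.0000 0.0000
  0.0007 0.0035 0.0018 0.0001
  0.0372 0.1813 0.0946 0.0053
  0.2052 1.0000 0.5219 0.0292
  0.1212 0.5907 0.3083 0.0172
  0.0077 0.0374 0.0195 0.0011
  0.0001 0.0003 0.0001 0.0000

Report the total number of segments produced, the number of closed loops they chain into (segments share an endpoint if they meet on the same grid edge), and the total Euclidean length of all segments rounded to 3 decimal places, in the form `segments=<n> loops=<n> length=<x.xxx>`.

segments=8 loops=1 length=5.844

cell (3,0): code 0100 → (3.290,1.000)–(4.000,0.269)
cell (3,1): code 1100 → (3.759,2.000)–(3.290,1.000)
cell (3,2): code 1000 → (4.000,2.209)–(3.759,2.000)
cell (4,0): code 0110 → (4.000,0.269)–(5.000,0.634)
cell (4,1): code 1011 → (5.000,1.608)–(4.482,2.000)
cell (4,2): code 0001 → (4.482,2.000)–(4.000,2.209)
cell (5,0): code 0010 → (5.000,0.634)–(5.310,1.000)
cell (5,1): code 0001 → (5.310,1.000)–(5.000,1.608)
total: 8 segments, chained into 1 closed loop(s), length Σ = 5.843779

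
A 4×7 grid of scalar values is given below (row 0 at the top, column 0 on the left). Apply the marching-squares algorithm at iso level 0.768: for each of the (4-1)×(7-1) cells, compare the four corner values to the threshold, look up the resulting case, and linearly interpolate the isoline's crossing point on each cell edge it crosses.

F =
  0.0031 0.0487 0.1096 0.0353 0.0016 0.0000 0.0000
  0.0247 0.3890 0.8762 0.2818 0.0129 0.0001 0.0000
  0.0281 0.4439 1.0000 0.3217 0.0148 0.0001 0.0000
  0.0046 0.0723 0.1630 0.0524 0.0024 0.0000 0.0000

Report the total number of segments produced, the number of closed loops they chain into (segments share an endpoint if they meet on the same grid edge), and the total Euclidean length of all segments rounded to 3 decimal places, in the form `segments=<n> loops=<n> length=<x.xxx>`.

cell (0,1): code 0100 → (0.859,2.000)–(1.000,1.778)
cell (0,2): code 1000 → (1.000,2.182)–(0.859,2.000)
cell (1,1): code 0110 → (1.000,1.778)–(2.000,1.583)
cell (1,2): code 1001 → (2.000,2.342)–(1.000,2.182)
cell (2,1): code 0010 → (2.000,1.583)–(2.277,2.000)
cell (2,2): code 0001 → (2.277,2.000)–(2.000,2.342)
total: 6 segments, chained into 1 closed loop(s), length Σ = 3.466177

segments=6 loops=1 length=3.466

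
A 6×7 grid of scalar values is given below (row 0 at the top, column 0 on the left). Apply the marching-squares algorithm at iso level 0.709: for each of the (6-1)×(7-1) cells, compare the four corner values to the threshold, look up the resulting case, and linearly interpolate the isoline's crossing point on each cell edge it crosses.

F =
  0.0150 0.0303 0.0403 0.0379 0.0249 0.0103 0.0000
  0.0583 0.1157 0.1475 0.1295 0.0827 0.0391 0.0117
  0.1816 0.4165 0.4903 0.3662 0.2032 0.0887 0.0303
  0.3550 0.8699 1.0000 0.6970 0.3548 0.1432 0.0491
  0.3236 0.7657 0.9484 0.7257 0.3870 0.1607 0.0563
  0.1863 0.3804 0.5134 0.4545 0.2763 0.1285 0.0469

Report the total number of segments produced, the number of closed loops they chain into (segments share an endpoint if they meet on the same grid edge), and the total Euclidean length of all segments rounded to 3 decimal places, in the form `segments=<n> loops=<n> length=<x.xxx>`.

cell (2,0): code 0100 → (2.645,1.000)–(3.000,0.688)
cell (2,1): code 1100 → (2.429,2.000)–(2.645,1.000)
cell (2,2): code 1000 → (3.000,2.960)–(2.429,2.000)
cell (3,0): code 0110 → (3.000,0.688)–(4.000,0.872)
cell (3,2): code 1101 → (3.418,3.000)–(3.000,2.960)
cell (3,3): code 1000 → (4.000,3.049)–(3.418,3.000)
cell (4,0): code 0010 → (4.000,0.872)–(4.147,1.000)
cell (4,1): code 0011 → (4.147,1.000)–(4.550,2.000)
cell (4,2): code 0011 → (4.550,2.000)–(4.062,3.000)
cell (4,3): code 0001 → (4.062,3.000)–(4.000,3.049)
total: 10 segments, chained into 1 closed loop(s), length Σ = 7.099351

segments=10 loops=1 length=7.099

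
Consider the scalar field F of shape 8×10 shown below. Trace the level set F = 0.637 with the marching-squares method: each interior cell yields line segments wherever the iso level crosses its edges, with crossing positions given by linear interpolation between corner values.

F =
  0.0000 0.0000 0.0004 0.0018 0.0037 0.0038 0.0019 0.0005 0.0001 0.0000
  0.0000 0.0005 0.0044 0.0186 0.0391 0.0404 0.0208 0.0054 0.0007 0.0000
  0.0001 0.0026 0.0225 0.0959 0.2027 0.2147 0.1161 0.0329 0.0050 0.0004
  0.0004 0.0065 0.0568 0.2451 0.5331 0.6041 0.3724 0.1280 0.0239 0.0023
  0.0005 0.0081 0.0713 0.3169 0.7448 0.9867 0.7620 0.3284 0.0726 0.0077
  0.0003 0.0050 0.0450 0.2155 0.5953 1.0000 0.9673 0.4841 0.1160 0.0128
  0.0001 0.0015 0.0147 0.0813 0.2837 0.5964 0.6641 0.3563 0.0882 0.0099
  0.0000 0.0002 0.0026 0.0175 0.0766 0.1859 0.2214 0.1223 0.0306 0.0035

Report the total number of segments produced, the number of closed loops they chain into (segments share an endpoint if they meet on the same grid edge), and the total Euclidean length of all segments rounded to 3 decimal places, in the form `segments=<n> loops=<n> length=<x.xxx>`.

segments=12 loops=1 length=8.932

cell (3,3): code 0100 → (3.491,4.000)–(4.000,3.748)
cell (3,4): code 1100 → (3.086,5.000)–(3.491,4.000)
cell (3,5): code 1100 → (3.679,6.000)–(3.086,5.000)
cell (3,6): code 1000 → (4.000,6.288)–(3.679,6.000)
cell (4,3): code 0010 → (4.000,3.748)–(4.721,4.000)
cell (4,4): code 0111 → (4.721,4.000)–(5.000,4.103)
cell (4,6): code 1001 → (5.000,6.684)–(4.000,6.288)
cell (5,4): code 0010 → (5.000,4.103)–(5.899,5.000)
cell (5,5): code 0111 → (5.899,5.000)–(6.000,5.600)
cell (5,6): code 1001 → (6.000,6.088)–(5.000,6.684)
cell (6,5): code 0010 → (6.000,5.600)–(6.061,6.000)
cell (6,6): code 0001 → (6.061,6.000)–(6.000,6.088)
total: 12 segments, chained into 1 closed loop(s), length Σ = 8.931809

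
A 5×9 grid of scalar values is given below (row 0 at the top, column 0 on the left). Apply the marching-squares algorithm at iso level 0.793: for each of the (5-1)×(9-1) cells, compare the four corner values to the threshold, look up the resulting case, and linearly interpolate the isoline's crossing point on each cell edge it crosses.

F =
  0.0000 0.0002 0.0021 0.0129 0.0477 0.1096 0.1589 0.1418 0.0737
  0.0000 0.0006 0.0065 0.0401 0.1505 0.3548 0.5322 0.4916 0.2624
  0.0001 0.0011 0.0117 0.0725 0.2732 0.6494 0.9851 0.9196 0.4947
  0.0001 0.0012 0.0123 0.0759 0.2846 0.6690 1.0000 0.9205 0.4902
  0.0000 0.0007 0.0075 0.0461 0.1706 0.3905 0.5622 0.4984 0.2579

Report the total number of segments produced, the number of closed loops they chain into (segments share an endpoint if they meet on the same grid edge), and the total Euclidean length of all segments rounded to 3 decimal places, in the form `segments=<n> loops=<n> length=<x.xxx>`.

cell (1,5): code 0100 → (1.576,6.000)–(2.000,5.428)
cell (1,6): code 1100 → (1.704,7.000)–(1.576,6.000)
cell (1,7): code 1000 → (2.000,7.298)–(1.704,7.000)
cell (2,5): code 0110 → (2.000,5.428)–(3.000,5.375)
cell (2,7): code 1001 → (3.000,7.296)–(2.000,7.298)
cell (3,5): code 0010 → (3.000,5.375)–(3.473,6.000)
cell (3,6): code 0011 → (3.473,6.000)–(3.302,7.000)
cell (3,7): code 0001 → (3.302,7.000)–(3.000,7.296)
total: 8 segments, chained into 1 closed loop(s), length Σ = 6.363358

segments=8 loops=1 length=6.363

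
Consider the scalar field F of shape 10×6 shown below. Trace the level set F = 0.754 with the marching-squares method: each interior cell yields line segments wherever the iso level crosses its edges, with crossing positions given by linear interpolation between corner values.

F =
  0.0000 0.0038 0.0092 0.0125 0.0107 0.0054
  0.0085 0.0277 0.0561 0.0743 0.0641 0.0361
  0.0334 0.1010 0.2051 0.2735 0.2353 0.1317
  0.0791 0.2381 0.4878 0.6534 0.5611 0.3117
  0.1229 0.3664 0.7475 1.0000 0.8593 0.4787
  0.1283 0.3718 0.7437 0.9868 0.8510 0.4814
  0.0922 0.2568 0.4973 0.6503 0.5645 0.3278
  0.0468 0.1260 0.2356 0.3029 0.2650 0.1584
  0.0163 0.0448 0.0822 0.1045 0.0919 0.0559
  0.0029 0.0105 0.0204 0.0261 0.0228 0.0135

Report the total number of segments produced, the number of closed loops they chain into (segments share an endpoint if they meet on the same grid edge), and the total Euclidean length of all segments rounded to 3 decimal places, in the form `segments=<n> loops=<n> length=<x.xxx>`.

segments=8 loops=1 length=7.386

cell (3,2): code 0100 → (3.290,3.000)–(4.000,2.026)
cell (3,3): code 1100 → (3.647,4.000)–(3.290,3.000)
cell (3,4): code 1000 → (4.000,4.277)–(3.647,4.000)
cell (4,2): code 0110 → (4.000,2.026)–(5.000,2.042)
cell (4,4): code 1001 → (5.000,4.262)–(4.000,4.277)
cell (5,2): code 0010 → (5.000,2.042)–(5.692,3.000)
cell (5,3): code 0011 → (5.692,3.000)–(5.339,4.000)
cell (5,4): code 0001 → (5.339,4.000)–(5.000,4.262)
total: 8 segments, chained into 1 closed loop(s), length Σ = 7.386228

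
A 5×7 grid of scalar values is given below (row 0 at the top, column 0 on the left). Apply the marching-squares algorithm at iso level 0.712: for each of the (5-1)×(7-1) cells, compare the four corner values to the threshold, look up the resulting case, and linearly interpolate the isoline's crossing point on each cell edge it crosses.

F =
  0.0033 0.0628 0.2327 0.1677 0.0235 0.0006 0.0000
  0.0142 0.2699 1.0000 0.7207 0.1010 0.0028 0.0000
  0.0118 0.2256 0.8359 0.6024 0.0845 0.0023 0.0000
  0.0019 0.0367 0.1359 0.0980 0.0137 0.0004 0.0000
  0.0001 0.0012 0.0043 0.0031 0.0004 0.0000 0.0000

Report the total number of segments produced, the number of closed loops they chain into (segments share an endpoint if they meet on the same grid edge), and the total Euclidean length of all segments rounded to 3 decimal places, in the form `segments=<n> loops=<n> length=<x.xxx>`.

cell (0,1): code 0100 → (0.625,2.000)–(1.000,1.606)
cell (0,2): code 1100 → (0.984,3.000)–(0.625,2.000)
cell (0,3): code 1000 → (1.000,3.014)–(0.984,3.000)
cell (1,1): code 0110 → (1.000,1.606)–(2.000,1.797)
cell (1,2): code 1011 → (2.000,2.531)–(1.074,3.000)
cell (1,3): code 0001 → (1.074,3.000)–(1.000,3.014)
cell (2,1): code 0010 → (2.000,1.797)–(2.177,2.000)
cell (2,2): code 0001 → (2.177,2.000)–(2.000,2.531)
total: 8 segments, chained into 1 closed loop(s), length Σ = 4.588597

segments=8 loops=1 length=4.589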